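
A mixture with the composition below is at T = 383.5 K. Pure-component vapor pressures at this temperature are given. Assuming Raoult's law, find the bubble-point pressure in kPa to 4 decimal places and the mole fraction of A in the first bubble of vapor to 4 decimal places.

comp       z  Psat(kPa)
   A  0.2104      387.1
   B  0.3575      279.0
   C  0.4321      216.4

Pbub = 274.6948 kPa, y_A = 0.2965

At the bubble point ψ → 0, so ΣzᵢKᵢ = 1 with Kᵢ = Pᵢˢᵃᵗ/P ⇒ P = ΣzᵢPᵢˢᵃᵗ.
P = 0.2104·387.1 + 0.3575·279.0 + 0.4321·216.4 = 274.6948 kPa
yᵢ = zᵢPᵢˢᵃᵗ/P ⇒ y_A = 0.2104·387.1/274.6948 = 0.2965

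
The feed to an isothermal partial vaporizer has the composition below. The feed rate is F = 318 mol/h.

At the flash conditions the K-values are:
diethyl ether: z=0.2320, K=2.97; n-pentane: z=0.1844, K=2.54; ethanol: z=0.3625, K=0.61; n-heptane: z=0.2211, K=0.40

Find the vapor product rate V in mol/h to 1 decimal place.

V = 172.3 mol/h

Material balance + equilibrium reduce to Σ zᵢ(Kᵢ−1)/(1+V/F(Kᵢ−1)) = 0.
g(0) = ΣzᵢKᵢ − 1 = 0.4670 and g(1) = 1 − Σzᵢ/Kᵢ = -0.2977, so a root lies in (0, 1).
Newton iteration, V/F⁰ = 0.61:
  V/F = 0.6100: g = -0.04074, g' = -0.5950 → V/F = 0.5415
  V/F = 0.5415: g = 0.00024, g' = -0.6041 → V/F = 0.5419
Converged at V/F = 0.5419.
Then V = V/F·F = 0.5419·318 = 172.3 mol/h and L = F − V = 145.7 mol/h.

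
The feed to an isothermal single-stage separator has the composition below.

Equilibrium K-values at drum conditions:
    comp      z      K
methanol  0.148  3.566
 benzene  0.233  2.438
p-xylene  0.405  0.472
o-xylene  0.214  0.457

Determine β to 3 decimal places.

β = 0.373

Material balance + equilibrium reduce to Σ zᵢ(Kᵢ−1)/(1+β(Kᵢ−1)) = 0.
g(0) = ΣzᵢKᵢ − 1 = 0.385 and g(1) = 1 − Σzᵢ/Kᵢ = -0.463, so a root lies in (0, 1).
Iterate (Newton) starting at β = 0.56:
  β = 0.560: g = -0.1292, g' = -0.670 → β = 0.367
  β = 0.367: g = 0.0044, g' = -0.737 → β = 0.373
Converged at β = 0.373.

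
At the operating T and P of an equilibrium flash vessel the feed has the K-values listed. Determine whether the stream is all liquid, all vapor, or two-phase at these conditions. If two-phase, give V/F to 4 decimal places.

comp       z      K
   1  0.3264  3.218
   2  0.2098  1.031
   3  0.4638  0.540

ΣzᵢKᵢ = 1.5171; Σzᵢ/Kᵢ = 1.1638.
Both exceed 1, so a two-phase solution exists.
Material balance + equilibrium reduce to Σ zᵢ(Kᵢ−1)/(1+ψ(Kᵢ−1)) = 0.
Newton iteration, ψ⁰ = 0.5:
  ψ = 0.5000: g = 0.07260, g' = -0.5267 → ψ = 0.6378
  ψ = 0.6378: g = 0.00425, g' = -0.4721 → ψ = 0.6468
  ψ = 0.6468: g = 0.00001, g' = -0.4700 → ψ = 0.6469
Converged at ψ = 0.6469.

two-phase, V/F = 0.6469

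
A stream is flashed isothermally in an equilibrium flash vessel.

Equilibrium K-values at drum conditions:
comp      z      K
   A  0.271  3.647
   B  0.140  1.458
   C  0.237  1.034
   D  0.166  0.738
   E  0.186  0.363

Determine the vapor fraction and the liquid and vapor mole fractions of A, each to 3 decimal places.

ψ = 0.778, x_A = 0.089, y_A = 0.323

Rachford–Rice: g(ψ) = Σ zᵢ(Kᵢ−1)/(1+ψ(Kᵢ−1)) = 0.
Feasibility: ΣzᵢKᵢ = 1.628, Σzᵢ/Kᵢ = 1.137 — both > 1, two phases present.
Iterate (Newton) starting at ψ = 0.5:
  ψ = 0.500: g = 0.1449, g' = -0.549 → ψ = 0.764
  ψ = 0.764: g = 0.0075, g' = -0.528 → ψ = 0.778
Converged at ψ = 0.778.
Compositions from xᵢ = zᵢ/(1+ψ(Kᵢ−1)), yᵢ = Kᵢxᵢ:
  A: x = 0.089, y = 0.323
  B: x = 0.103, y = 0.150
  C: x = 0.231, y = 0.239
  D: x = 0.209, y = 0.154
  E: x = 0.369, y = 0.134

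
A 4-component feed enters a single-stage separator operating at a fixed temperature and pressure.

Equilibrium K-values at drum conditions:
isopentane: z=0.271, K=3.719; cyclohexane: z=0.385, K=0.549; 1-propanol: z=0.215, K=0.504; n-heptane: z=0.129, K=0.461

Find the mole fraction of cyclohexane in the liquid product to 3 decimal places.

x_cyclohexane = 0.444

Let ψ = V/F and solve Σ zᵢ(Kᵢ−1)/(1+ψ(Kᵢ−1)) = 0.
g(0) = ΣzᵢKᵢ − 1 = 0.387 and g(1) = 1 − Σzᵢ/Kᵢ = -0.481, so a root lies in (0, 1).
Newton–Raphson from ψ = 0.37:
  ψ = 0.370: g = -0.0586, g' = -0.749 → ψ = 0.292
  ψ = 0.292: g = 0.0038, g' = -0.852 → ψ = 0.296
Converged at ψ = 0.296.
Compositions from xᵢ = zᵢ/(1+ψ(Kᵢ−1)), yᵢ = Kᵢxᵢ:
  isopentane: x = 0.150, y = 0.558
  cyclohexane: x = 0.444, y = 0.244
  1-propanol: x = 0.252, y = 0.127
  n-heptane: x = 0.154, y = 0.071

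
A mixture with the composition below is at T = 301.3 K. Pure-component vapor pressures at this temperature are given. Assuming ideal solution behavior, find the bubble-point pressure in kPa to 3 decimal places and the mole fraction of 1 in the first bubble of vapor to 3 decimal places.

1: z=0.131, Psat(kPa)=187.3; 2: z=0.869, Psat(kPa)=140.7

Pbub = 146.805 kPa, y_1 = 0.167

At the bubble point ψ → 0, so ΣzᵢKᵢ = 1 with Kᵢ = Pᵢˢᵃᵗ/P ⇒ P = ΣzᵢPᵢˢᵃᵗ.
P = 0.131·187.3 + 0.869·140.7 = 146.805 kPa
yᵢ = zᵢPᵢˢᵃᵗ/P ⇒ y_1 = 0.131·187.3/146.805 = 0.167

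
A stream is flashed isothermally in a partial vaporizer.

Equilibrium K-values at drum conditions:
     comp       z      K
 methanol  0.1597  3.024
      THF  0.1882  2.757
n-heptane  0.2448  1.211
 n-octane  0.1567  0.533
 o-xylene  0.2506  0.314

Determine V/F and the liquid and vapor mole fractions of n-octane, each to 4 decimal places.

Newton–Raphson from V/F = 0.5:
  V/F = 0.5000: g = 0.02627, g' = -0.6665 → V/F = 0.5394
  V/F = 0.5394: g = -0.00004, g' = -0.6697 → V/F = 0.5393
Converged at V/F = 0.5393.
Compositions from xᵢ = zᵢ/(1+V/F(Kᵢ−1)), yᵢ = Kᵢxᵢ:
  methanol: x = 0.0764, y = 0.2309
  THF: x = 0.0966, y = 0.2664
  n-heptane: x = 0.2198, y = 0.2662
  n-octane: x = 0.2095, y = 0.1116
  o-xylene: x = 0.3978, y = 0.1249

V/F = 0.5393, x_n-octane = 0.2095, y_n-octane = 0.1116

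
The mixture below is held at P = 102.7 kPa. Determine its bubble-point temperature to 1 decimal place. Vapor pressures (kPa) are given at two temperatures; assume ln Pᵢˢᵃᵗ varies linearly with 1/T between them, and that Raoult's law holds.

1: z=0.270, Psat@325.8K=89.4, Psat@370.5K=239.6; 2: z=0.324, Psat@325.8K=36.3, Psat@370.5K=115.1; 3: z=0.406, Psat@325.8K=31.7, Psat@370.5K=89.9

Bubble-point temperature: ΣzᵢPᵢˢᵃᵗ(T) = P. Interpolate ln Pᵢˢᵃᵗ = aᵢ + bᵢ/T.
  T = 325.8 K: ΣzᵢPᵢˢᵃᵗ = 48.77 kPa
  T = 370.5 K: ΣzᵢPᵢˢᵃᵗ = 138.48 kPa
  T = 348.1 K: ΣzᵢPᵢˢᵃᵗ = 84.83 kPa
  T = 359.3 K: ΣzᵢPᵢˢᵃᵗ = 109.20 kPa
  T = 353.7 K: ΣzᵢPᵢˢᵃᵗ = 96.44 kPa
  T = 356.5 K: ΣzᵢPᵢˢᵃᵗ = 102.67 kPa
Interpolating between 356.5 K and 359.3 K gives T ≈ 356.5 K.

T = 356.5 K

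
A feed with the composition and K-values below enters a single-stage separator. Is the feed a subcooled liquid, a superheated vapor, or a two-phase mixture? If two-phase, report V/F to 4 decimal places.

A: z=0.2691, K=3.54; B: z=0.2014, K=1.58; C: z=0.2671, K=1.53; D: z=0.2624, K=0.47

superheated vapor

ΣzᵢKᵢ = 1.8028; Σzᵢ/Kᵢ = 0.9364.
Since Σzᵢ/Kᵢ < 1 the mixture is above its dew point — single vapor phase.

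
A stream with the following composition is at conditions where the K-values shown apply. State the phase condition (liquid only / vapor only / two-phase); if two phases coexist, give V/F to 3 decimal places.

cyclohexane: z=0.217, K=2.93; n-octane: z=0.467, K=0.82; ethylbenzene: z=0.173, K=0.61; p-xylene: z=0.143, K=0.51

ΣzᵢKᵢ = 1.197; Σzᵢ/Kᵢ = 1.208.
Both exceed 1, so a two-phase solution exists.
Newton iteration, ψ⁰ = 0.41:
  ψ = 0.410: g = -0.0250, g' = -0.361 → ψ = 0.341
  ψ = 0.341: g = 0.0012, g' = -0.396 → ψ = 0.344
Converged at ψ = 0.344.

two-phase, V/F = 0.344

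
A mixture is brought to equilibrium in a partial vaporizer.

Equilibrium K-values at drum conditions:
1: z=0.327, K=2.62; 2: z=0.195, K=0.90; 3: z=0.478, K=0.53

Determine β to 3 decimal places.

β = 0.452

Newton iteration, β⁰ = 0.44:
  β = 0.440: g = 0.0057, g' = -0.462 → β = 0.452
Converged at β = 0.452.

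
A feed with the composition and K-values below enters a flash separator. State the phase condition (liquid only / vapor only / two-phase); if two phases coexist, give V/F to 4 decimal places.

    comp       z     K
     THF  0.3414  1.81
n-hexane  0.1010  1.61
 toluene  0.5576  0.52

two-phase, V/F = 0.1910

ΣzᵢKᵢ = 1.0705; Σzᵢ/Kᵢ = 1.3237.
Both exceed 1, so a two-phase solution exists.
Newton–Raphson from ψ = 0.67:
  ψ = 0.6700: g = -0.17154, g' = -0.3922 → ψ = 0.2326
  ψ = 0.2326: g = -0.01465, g' = -0.3502 → ψ = 0.1908
  ψ = 0.1908: g = 0.00007, g' = -0.3539 → ψ = 0.1910
Converged at ψ = 0.1910.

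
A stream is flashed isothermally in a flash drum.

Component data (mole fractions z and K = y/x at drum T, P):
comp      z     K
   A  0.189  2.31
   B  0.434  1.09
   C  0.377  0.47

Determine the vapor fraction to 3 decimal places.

ψ = 0.233

Rachford–Rice: g(ψ) = Σ zᵢ(Kᵢ−1)/(1+ψ(Kᵢ−1)) = 0.
Check two-phase: ΣzᵢKᵢ = 1.087 > 1 and Σzᵢ/Kᵢ = 1.282 > 1, so g(0) = 0.087 > 0 and g(1) = -0.282 < 0.
Newton iteration, ψ⁰ = 0.5:
  ψ = 0.500: g = -0.0849, g' = -0.318 → ψ = 0.233
Converged at ψ = 0.233.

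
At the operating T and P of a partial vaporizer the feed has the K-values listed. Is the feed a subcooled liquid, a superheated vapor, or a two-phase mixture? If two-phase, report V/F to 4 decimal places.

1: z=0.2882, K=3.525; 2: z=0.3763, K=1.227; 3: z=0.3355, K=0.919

superheated vapor

ΣzᵢKᵢ = 1.7859; Σzᵢ/Kᵢ = 0.7535.
Since Σzᵢ/Kᵢ < 1 the mixture is above its dew point — single vapor phase.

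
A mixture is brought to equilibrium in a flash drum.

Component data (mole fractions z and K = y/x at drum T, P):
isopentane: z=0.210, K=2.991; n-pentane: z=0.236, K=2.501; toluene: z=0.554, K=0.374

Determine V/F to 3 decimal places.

Rachford–Rice: g(V/F) = Σ zᵢ(Kᵢ−1)/(1+V/F(Kᵢ−1)) = 0.
g(0) = ΣzᵢKᵢ − 1 = 0.426 and g(1) = 1 − Σzᵢ/Kᵢ = -0.646, so a root lies in (0, 1).
Iterate (Newton) starting at V/F = 0.4:
  V/F = 0.400: g = -0.0086, g' = -0.852 → V/F = 0.390
Converged at V/F = 0.390.

V/F = 0.390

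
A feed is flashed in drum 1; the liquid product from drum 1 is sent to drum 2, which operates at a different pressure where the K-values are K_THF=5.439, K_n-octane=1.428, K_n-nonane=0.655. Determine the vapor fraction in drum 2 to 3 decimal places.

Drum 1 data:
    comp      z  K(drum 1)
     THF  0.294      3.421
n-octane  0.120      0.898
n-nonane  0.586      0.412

Drum 1:
Material balance + equilibrium reduce to Σ zᵢ(Kᵢ−1)/(1+ψ₁(Kᵢ−1)) = 0.
Check two-phase: ΣzᵢKᵢ = 1.355 > 1 and Σzᵢ/Kᵢ = 1.642 > 1, so g(0) = 0.355 > 0 and g(1) = -0.642 < 0.
Iterate (Newton) starting at ψ₁ = 0.5:
  ψ₁ = 0.500: g = -0.1790, g' = -0.761 → ψ₁ = 0.265
  ψ₁ = 0.265: g = 0.0131, g' = -0.926 → ψ₁ = 0.279
Converged at ψ₁ = 0.279.
Drum-1 compositions:
  THF: x = 0.175, y = 0.600
  n-octane: x = 0.124, y = 0.111
  n-nonane: x = 0.701, y = 0.289
Drum-2 feed = drum-1 liquid: z₂ = (0.1755, 0.1235, 0.7010).
Drum 2:
Material balance + equilibrium reduce to Σ zᵢ(Kᵢ−1)/(1+ψ₂(Kᵢ−1)) = 0.
g(0) = ΣzᵢKᵢ − 1 = 0.590 and g(1) = 1 − Σzᵢ/Kᵢ = -0.189, so a root lies in (0, 1).
Iterate (Newton) starting at ψ₂ = 0.5:
  ψ₂ = 0.500: g = -0.0068, g' = -0.471 → ψ₂ = 0.486
Converged at ψ₂ = 0.486.
  THF: x = 0.056, y = 0.302
  n-octane: x = 0.102, y = 0.146
  n-nonane: x = 0.842, y = 0.552

V/F (drum 2) = 0.486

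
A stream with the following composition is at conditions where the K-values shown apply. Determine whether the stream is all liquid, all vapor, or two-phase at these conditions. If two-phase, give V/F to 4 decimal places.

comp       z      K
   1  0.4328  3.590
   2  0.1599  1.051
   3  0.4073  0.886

all vapor

ΣzᵢKᵢ = 2.0827; Σzᵢ/Kᵢ = 0.7324.
Since Σzᵢ/Kᵢ < 1 the mixture is above its dew point — single vapor phase.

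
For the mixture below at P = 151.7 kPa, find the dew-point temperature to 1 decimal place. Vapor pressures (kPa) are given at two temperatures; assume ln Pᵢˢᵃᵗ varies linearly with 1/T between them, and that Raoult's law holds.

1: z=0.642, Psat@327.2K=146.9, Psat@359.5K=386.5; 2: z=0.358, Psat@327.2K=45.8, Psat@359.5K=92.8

Dew-point temperature: Σzᵢ·P/Pᵢˢᵃᵗ(T) = 1. Interpolate ln Pᵢˢᵃᵗ = aᵢ + bᵢ/T.
  T = 327.2 K: ΣzᵢP/Pᵢˢᵃᵗ = 1.8488
  T = 359.5 K: ΣzᵢP/Pᵢˢᵃᵗ = 0.8372
  T = 343.4 K: ΣzᵢP/Pᵢˢᵃᵗ = 1.2174
  T = 351.4 K: ΣzᵢP/Pᵢˢᵃᵗ = 1.0060
  T = 355.4 K: ΣzᵢP/Pᵢˢᵃᵗ = 0.9177
  T = 353.4 K: ΣzᵢP/Pᵢˢᵃᵗ = 0.9606
Interpolating between 351.4 K and 353.4 K gives T ≈ 351.7 K.

T = 351.7 K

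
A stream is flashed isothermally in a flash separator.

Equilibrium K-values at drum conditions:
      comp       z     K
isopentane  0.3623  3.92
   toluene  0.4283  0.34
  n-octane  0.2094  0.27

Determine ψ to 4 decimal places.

ψ = 0.3117

Let ψ = V/F and solve Σ zᵢ(Kᵢ−1)/(1+ψ(Kᵢ−1)) = 0.
g(0) = ΣzᵢKᵢ − 1 = 0.6224 and g(1) = 1 − Σzᵢ/Kᵢ = -1.1277, so a root lies in (0, 1).
Newton–Raphson from ψ = 0.46:
  ψ = 0.4600: g = -0.18457, g' = -1.2003 → ψ = 0.3062
  ψ = 0.3062: g = 0.00736, g' = -1.3391 → ψ = 0.3117
Converged at ψ = 0.3117.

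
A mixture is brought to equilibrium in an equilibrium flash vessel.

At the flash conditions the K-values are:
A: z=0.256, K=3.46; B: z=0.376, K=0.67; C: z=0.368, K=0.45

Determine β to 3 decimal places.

Rachford–Rice: g(β) = Σ zᵢ(Kᵢ−1)/(1+β(Kᵢ−1)) = 0.
g(0) = ΣzᵢKᵢ − 1 = 0.303 and g(1) = 1 − Σzᵢ/Kᵢ = -0.453, so a root lies in (0, 1).
Newton iteration, β⁰ = 0.64:
  β = 0.640: g = -0.2250, g' = -0.565 → β = 0.241
  β = 0.241: g = 0.0268, g' = -0.806 → β = 0.275
  β = 0.275: g = 0.0009, g' = -0.756 → β = 0.276
Converged at β = 0.276.

β = 0.276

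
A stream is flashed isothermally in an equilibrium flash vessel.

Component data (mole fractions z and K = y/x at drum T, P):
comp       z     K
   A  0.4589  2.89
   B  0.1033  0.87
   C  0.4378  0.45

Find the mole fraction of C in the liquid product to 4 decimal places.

x_C = 0.6812

Newton–Raphson from V/F = 0.42:
  V/F = 0.4200: g = 0.15618, g' = -0.7353 → V/F = 0.6324
  V/F = 0.6324: g = 0.01125, g' = -0.6536 → V/F = 0.6496
Converged at V/F = 0.6496.
Compositions from xᵢ = zᵢ/(1+V/F(Kᵢ−1)), yᵢ = Kᵢxᵢ:
  A: x = 0.2060, y = 0.5953
  B: x = 0.1128, y = 0.0982
  C: x = 0.6812, y = 0.3065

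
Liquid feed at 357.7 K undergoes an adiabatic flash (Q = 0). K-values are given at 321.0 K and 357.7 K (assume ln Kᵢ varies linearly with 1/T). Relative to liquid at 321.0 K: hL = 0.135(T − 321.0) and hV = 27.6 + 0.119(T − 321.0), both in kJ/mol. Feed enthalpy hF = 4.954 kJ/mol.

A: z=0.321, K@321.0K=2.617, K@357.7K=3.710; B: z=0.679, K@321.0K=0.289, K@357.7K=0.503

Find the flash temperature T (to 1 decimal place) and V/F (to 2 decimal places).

Adiabatic flash: solve Rachford–Rice at each trial T, then check hF = ψ·hV(T) + (1−ψ)·hL(T).
  T = 321.0 K: K = (2.617, 0.289), RR gives ψ = 0.032, H_out = 0.871 kJ/mol
  T = 357.7 K: K = (3.710, 0.503), RR gives ψ = 0.395, H_out = 15.633 kJ/mol
  T = 339.4 K: K = (3.147, 0.387), RR gives ψ = 0.208, H_out = 8.154 kJ/mol
  T = 330.2 K: K = (2.877, 0.336), RR gives ψ = 0.122, H_out = 4.582 kJ/mol
  T = 334.8 K: K = (3.011, 0.361), RR gives ψ = 0.165, H_out = 6.373 kJ/mol
  T = 332.5 K: K = (2.944, 0.348), RR gives ψ = 0.143, H_out = 5.481 kJ/mol
  T = 331.4 K: K = (2.912, 0.342), RR gives ψ = 0.133, H_out = 5.052 kJ/mol
Linear interpolation between T = 330.2 (H_out = 4.582) and T = 331.4 (H_out = 5.052) on hF = 4.954 gives T ≈ 331.1 K, at which ψ = 0.13.

T = 331.1 K, V/F = 0.13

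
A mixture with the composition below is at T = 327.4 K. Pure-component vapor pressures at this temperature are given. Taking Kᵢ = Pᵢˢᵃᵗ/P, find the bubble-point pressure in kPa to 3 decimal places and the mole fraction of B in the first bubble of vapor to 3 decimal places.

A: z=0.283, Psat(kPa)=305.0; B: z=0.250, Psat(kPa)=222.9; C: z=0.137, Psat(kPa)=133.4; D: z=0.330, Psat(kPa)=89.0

At the bubble point ψ → 0, so ΣzᵢKᵢ = 1 with Kᵢ = Pᵢˢᵃᵗ/P ⇒ P = ΣzᵢPᵢˢᵃᵗ.
P = 0.283·305.0 + 0.250·222.9 + 0.137·133.4 + 0.330·89.0 = 189.686 kPa
yᵢ = zᵢPᵢˢᵃᵗ/P ⇒ y_B = 0.250·222.9/189.686 = 0.294

Pbub = 189.686 kPa, y_B = 0.294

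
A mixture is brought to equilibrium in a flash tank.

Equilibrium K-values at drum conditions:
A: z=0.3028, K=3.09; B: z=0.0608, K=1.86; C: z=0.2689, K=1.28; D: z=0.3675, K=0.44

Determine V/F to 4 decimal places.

V/F = 0.7249

Material balance + equilibrium reduce to Σ zᵢ(Kᵢ−1)/(1+V/F(Kᵢ−1)) = 0.
g(0) = ΣzᵢKᵢ − 1 = 0.5546 and g(1) = 1 − Σzᵢ/Kᵢ = -0.1760, so a root lies in (0, 1).
Newton iteration, V/F⁰ = 0.42:
  V/F = 0.4200: g = 0.17371, g' = -0.6133 → V/F = 0.7032
  V/F = 0.7032: g = 0.01222, g' = -0.5626 → V/F = 0.7250
  V/F = 0.7250: g = -0.00005, g' = -0.5673 → V/F = 0.7249
Converged at V/F = 0.7249.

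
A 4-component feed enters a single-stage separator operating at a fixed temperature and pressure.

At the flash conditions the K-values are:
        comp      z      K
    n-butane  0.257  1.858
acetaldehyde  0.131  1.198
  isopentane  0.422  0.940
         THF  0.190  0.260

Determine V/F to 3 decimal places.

V/F = 0.278

Material balance + equilibrium reduce to Σ zᵢ(Kᵢ−1)/(1+V/F(Kᵢ−1)) = 0.
Check two-phase: ΣzᵢKᵢ = 1.081 > 1 and Σzᵢ/Kᵢ = 1.427 > 1, so g(0) = 0.081 > 0 and g(1) = -0.427 < 0.
Iterate (Newton) starting at V/F = 0.5:
  V/F = 0.500: g = -0.0714, g' = -0.361 → V/F = 0.302
  V/F = 0.302: g = -0.0073, g' = -0.298 → V/F = 0.278
Converged at V/F = 0.278.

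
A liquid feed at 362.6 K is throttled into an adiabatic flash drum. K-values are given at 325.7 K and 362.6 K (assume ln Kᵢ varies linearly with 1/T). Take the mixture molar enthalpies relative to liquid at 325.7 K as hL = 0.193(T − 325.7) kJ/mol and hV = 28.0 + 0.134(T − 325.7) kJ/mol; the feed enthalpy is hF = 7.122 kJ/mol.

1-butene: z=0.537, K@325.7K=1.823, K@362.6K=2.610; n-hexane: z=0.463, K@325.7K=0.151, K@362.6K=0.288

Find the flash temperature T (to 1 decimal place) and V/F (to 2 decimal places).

Adiabatic flash: solve Rachford–Rice at each trial T, then check hF = ψ·hV(T) + (1−ψ)·hL(T).
  T = 325.7 K: K = (1.823, 0.151), RR gives ψ = 0.070, H_out = 1.958 kJ/mol
  T = 362.6 K: K = (2.610, 0.288), RR gives ψ = 0.467, H_out = 19.172 kJ/mol
  T = 344.1 K: K = (2.201, 0.212), RR gives ψ = 0.296, H_out = 11.519 kJ/mol
  T = 334.9 K: K = (2.008, 0.180), RR gives ψ = 0.196, H_out = 7.145 kJ/mol
  T = 330.3 K: K = (1.915, 0.165), RR gives ψ = 0.137, H_out = 4.685 kJ/mol
  T = 332.6 K: K = (1.961, 0.172), RR gives ψ = 0.167, H_out = 5.943 kJ/mol
Linear interpolation between T = 332.6 (H_out = 5.943) and T = 334.9 (H_out = 7.145) on hF = 7.122 gives T ≈ 334.9 K, at which ψ = 0.20.

T = 334.9 K, V/F = 0.20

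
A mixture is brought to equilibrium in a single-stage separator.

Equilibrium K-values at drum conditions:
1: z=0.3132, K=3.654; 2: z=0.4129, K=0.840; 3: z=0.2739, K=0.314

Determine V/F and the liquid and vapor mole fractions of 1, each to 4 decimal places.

V/F = 0.4992, x_1 = 0.1347, y_1 = 0.4923

Material balance + equilibrium reduce to Σ zᵢ(Kᵢ−1)/(1+V/F(Kᵢ−1)) = 0.
Feasibility: ΣzᵢKᵢ = 1.5773, Σzᵢ/Kᵢ = 1.4496 — both > 1, two phases present.
Newton–Raphson from V/F = 0.5:
  V/F = 0.5000: g = -0.00059, g' = -0.7185 → V/F = 0.4992
Converged at V/F = 0.4992.
Compositions from xᵢ = zᵢ/(1+V/F(Kᵢ−1)), yᵢ = Kᵢxᵢ:
  1: x = 0.1347, y = 0.4923
  2: x = 0.4487, y = 0.3769
  3: x = 0.4165, y = 0.1308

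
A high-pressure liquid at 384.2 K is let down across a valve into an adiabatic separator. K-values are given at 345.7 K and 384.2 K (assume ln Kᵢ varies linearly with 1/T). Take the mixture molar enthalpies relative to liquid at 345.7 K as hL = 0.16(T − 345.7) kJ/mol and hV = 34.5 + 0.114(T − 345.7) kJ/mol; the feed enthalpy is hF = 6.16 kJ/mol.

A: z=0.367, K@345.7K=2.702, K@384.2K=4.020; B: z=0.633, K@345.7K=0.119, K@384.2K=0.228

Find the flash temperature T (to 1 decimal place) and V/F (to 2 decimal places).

Adiabatic flash: solve Rachford–Rice at each trial T, then check hF = ψ·hV(T) + (1−ψ)·hL(T).
  T = 345.7 K: K = (2.702, 0.119), RR gives ψ = 0.045, H_out = 1.541 kJ/mol
  T = 384.2 K: K = (4.020, 0.228), RR gives ψ = 0.266, H_out = 14.859 kJ/mol
  T = 364.9 K: K = (3.329, 0.167), RR gives ψ = 0.169, H_out = 8.753 kJ/mol
  T = 355.3 K: K = (3.008, 0.142), RR gives ψ = 0.112, H_out = 5.362 kJ/mol
  T = 360.1 K: K = (3.166, 0.154), RR gives ψ = 0.142, H_out = 7.099 kJ/mol
  T = 357.7 K: K = (3.086, 0.148), RR gives ψ = 0.127, H_out = 6.242 kJ/mol
Linear interpolation between T = 355.3 (H_out = 5.362) and T = 357.7 (H_out = 6.242) on hF = 6.16 gives T ≈ 357.5 K, at which ψ = 0.13.

T = 357.5 K, V/F = 0.13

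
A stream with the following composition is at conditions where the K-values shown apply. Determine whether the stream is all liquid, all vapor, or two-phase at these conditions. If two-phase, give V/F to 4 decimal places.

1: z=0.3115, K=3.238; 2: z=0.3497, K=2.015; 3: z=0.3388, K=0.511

all vapor

ΣzᵢKᵢ = 1.8864; Σzᵢ/Kᵢ = 0.9328.
Since Σzᵢ/Kᵢ < 1 the mixture is above its dew point — single vapor phase.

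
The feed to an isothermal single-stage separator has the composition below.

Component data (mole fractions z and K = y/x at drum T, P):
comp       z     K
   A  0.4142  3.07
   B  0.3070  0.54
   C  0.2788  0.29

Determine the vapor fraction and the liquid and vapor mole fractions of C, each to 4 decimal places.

Rachford–Rice: g(ψ) = Σ zᵢ(Kᵢ−1)/(1+ψ(Kᵢ−1)) = 0.
Feasibility: ΣzᵢKᵢ = 1.5182, Σzᵢ/Kᵢ = 1.6648 — both > 1, two phases present.
Newton iteration, ψ⁰ = 0.5:
  ψ = 0.5000: g = -0.06897, g' = -0.8760 → ψ = 0.4213
  ψ = 0.4213: g = 0.00043, g' = -0.8925 → ψ = 0.4217
Converged at ψ = 0.4217.
Compositions from xᵢ = zᵢ/(1+ψ(Kᵢ−1)), yᵢ = Kᵢxᵢ:
  A: x = 0.2211, y = 0.6789
  B: x = 0.3809, y = 0.2057
  C: x = 0.3980, y = 0.1154

ψ = 0.4217, x_C = 0.3980, y_C = 0.1154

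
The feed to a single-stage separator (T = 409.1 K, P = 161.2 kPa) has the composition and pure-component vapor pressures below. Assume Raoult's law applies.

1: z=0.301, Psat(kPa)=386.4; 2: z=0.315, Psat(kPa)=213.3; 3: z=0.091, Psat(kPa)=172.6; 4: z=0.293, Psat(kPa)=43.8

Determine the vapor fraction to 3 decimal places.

ψ = 0.509

Raoult's law: Kᵢ = Pᵢˢᵃᵗ/P = Pᵢˢᵃᵗ/161.2.
  K_1 = 386.4/161.2 = 2.39702, K_2 = 213.3/161.2 = 1.32320, K_3 = 172.6/161.2 = 1.07072, K_4 = 43.8/161.2 = 0.27171
Let ψ = V/F and solve Σ zᵢ(Kᵢ−1)/(1+ψ(Kᵢ−1)) = 0.
Feasibility: ΣzᵢKᵢ = 1.315, Σzᵢ/Kᵢ = 1.527 — both > 1, two phases present.
Iterate (Newton) starting at ψ = 0.5:
  ψ = 0.500: g = 0.0058, g' = -0.613 → ψ = 0.510
  ψ = 0.510: g = -0.0000, g' = -0.618 → ψ = 0.509
Converged at ψ = 0.509.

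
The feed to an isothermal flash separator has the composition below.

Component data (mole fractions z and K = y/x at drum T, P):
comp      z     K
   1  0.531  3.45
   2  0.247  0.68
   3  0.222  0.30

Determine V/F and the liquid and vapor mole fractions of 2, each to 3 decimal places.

V/F = 0.779, x_2 = 0.329, y_2 = 0.224

Rachford–Rice: g(V/F) = Σ zᵢ(Kᵢ−1)/(1+V/F(Kᵢ−1)) = 0.
Feasibility: ΣzᵢKᵢ = 2.067, Σzᵢ/Kᵢ = 1.257 — both > 1, two phases present.
Newton–Raphson from V/F = 0.5:
  V/F = 0.500: g = 0.2515, g' = -0.937 → V/F = 0.768
  V/F = 0.768: g = 0.0102, g' = -0.937 → V/F = 0.779
Converged at V/F = 0.779.
Compositions from xᵢ = zᵢ/(1+V/F(Kᵢ−1)), yᵢ = Kᵢxᵢ:
  1: x = 0.183, y = 0.630
  2: x = 0.329, y = 0.224
  3: x = 0.488, y = 0.147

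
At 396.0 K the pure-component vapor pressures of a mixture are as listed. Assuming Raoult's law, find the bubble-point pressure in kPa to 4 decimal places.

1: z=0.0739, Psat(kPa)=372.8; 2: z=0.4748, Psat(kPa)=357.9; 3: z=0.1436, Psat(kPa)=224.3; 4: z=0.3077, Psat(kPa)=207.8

At the bubble point ψ → 0, so ΣzᵢKᵢ = 1 with Kᵢ = Pᵢˢᵃᵗ/P ⇒ P = ΣzᵢPᵢˢᵃᵗ.
P = 0.0739·372.8 + 0.4748·357.9 + 0.1436·224.3 + 0.3077·207.8 = 293.6304 kPa

Pbub = 293.6304 kPa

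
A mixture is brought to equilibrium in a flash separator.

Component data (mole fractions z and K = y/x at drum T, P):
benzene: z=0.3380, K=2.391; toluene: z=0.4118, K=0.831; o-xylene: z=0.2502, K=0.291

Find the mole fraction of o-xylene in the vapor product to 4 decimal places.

y_o-xylene = 0.0979

Material balance + equilibrium reduce to Σ zᵢ(Kᵢ−1)/(1+V/F(Kᵢ−1)) = 0.
g(0) = ΣzᵢKᵢ − 1 = 0.2232 and g(1) = 1 − Σzᵢ/Kᵢ = -0.4967, so a root lies in (0, 1).
Newton–Raphson from V/F = 0.5:
  V/F = 0.5000: g = -0.07353, g' = -0.5434 → V/F = 0.3647
  V/F = 0.3647: g = -0.00149, g' = -0.5300 → V/F = 0.3619
Converged at V/F = 0.3619.
Compositions from xᵢ = zᵢ/(1+V/F(Kᵢ−1)), yᵢ = Kᵢxᵢ:
  benzene: x = 0.2248, y = 0.5376
  toluene: x = 0.4386, y = 0.3645
  o-xylene: x = 0.3365, y = 0.0979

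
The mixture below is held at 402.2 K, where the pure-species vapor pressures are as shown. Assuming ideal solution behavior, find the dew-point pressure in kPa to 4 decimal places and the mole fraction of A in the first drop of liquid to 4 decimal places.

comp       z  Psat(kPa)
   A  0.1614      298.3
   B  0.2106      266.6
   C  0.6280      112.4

Pdew = 144.5462 kPa, x_A = 0.0782

At the dew point ψ → 1, so Σzᵢ/Kᵢ = 1 with Kᵢ = Pᵢˢᵃᵗ/P ⇒ 1/P = Σzᵢ/Pᵢˢᵃᵗ.
1/P = 0.1614/298.3 + 0.2106/266.6 + 0.6280/112.4 = 0.0069182 ⇒ P = 144.5462 kPa
xᵢ = zᵢP/Pᵢˢᵃᵗ ⇒ x_A = 0.1614·144.5462/298.3 = 0.0782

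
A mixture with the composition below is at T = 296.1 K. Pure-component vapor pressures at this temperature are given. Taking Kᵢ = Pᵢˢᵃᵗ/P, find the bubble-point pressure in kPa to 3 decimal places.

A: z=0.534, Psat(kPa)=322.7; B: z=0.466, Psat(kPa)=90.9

Pbub = 214.681 kPa

At the bubble point ψ → 0, so ΣzᵢKᵢ = 1 with Kᵢ = Pᵢˢᵃᵗ/P ⇒ P = ΣzᵢPᵢˢᵃᵗ.
P = 0.534·322.7 + 0.466·90.9 = 214.681 kPa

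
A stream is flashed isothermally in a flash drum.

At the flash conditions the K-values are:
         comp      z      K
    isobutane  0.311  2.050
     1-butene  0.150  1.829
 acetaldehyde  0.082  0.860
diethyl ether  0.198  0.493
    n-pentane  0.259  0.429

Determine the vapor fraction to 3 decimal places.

Newton–Raphson from ψ = 0.5:
  ψ = 0.500: g = -0.0518, g' = -0.458 → ψ = 0.387
  ψ = 0.387: g = -0.0005, g' = -0.452 → ψ = 0.386
Converged at ψ = 0.386.

ψ = 0.386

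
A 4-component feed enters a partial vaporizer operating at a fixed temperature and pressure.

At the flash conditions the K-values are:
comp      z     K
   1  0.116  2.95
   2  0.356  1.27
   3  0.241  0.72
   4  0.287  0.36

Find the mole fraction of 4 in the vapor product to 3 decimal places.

y_4 = 0.113

Newton–Raphson from V/F = 0.5:
  V/F = 0.500: g = -0.1494, g' = -0.413 → V/F = 0.138
  V/F = 0.138: g = -0.0009, g' = -0.460 → V/F = 0.136
Converged at V/F = 0.136.
Compositions from xᵢ = zᵢ/(1+V/F(Kᵢ−1)), yᵢ = Kᵢxᵢ:
  1: x = 0.092, y = 0.270
  2: x = 0.343, y = 0.436
  3: x = 0.251, y = 0.180
  4: x = 0.314, y = 0.113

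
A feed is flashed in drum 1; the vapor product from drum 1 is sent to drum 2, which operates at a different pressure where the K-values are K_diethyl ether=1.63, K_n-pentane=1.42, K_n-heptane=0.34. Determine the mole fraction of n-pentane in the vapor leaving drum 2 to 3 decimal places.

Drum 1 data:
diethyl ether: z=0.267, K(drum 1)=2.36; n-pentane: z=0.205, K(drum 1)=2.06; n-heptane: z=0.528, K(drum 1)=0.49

Drum 1:
Rachford–Rice: g(ψ₁) = Σ zᵢ(Kᵢ−1)/(1+ψ₁(Kᵢ−1)) = 0.
Check two-phase: ΣzᵢKᵢ = 1.311 > 1 and Σzᵢ/Kᵢ = 1.290 > 1, so g(0) = 0.311 > 0 and g(1) = -0.290 < 0.
Iterate (Newton) starting at ψ₁ = 0.53:
  ψ₁ = 0.530: g = -0.0189, g' = -0.519 → ψ₁ = 0.494
Converged at ψ₁ = 0.494.
Drum-1 compositions:
  diethyl ether: x = 0.160, y = 0.377
  n-pentane: x = 0.135, y = 0.277
  n-heptane: x = 0.706, y = 0.346
Drum-2 feed = drum-1 vapor: z₂ = (0.3770, 0.2772, 0.3458).
Drum 2:
Rachford–Rice: g(ψ₂) = Σ zᵢ(Kᵢ−1)/(1+ψ₂(Kᵢ−1)) = 0.
Feasibility: ΣzᵢKᵢ = 1.126, Σzᵢ/Kᵢ = 1.444 — both > 1, two phases present.
Newton iteration, ψ₂⁰ = 0.5:
  ψ₂ = 0.500: g = -0.0638, g' = -0.455 → ψ₂ = 0.360
  ψ₂ = 0.360: g = -0.0046, g' = -0.395 → ψ₂ = 0.348
Converged at ψ₂ = 0.348.
  diethyl ether: x = 0.309, y = 0.504
  n-pentane: x = 0.242, y = 0.343
  n-heptane: x = 0.449, y = 0.153

y_n-pentane (drum 2) = 0.343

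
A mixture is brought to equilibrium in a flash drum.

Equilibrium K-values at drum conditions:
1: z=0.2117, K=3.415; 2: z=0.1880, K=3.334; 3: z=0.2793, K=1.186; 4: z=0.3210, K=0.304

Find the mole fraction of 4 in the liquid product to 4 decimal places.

Newton–Raphson from β = 0.52:
  β = 0.5200: g = 0.12209, g' = -0.8416 → β = 0.6651
  β = 0.6651: g = -0.00163, g' = -0.8857 → β = 0.6632
Converged at β = 0.6632.
Compositions from xᵢ = zᵢ/(1+β(Kᵢ−1)), yᵢ = Kᵢxᵢ:
  1: x = 0.0814, y = 0.2779
  2: x = 0.0738, y = 0.2460
  3: x = 0.2486, y = 0.2949
  4: x = 0.5962, y = 0.1812

x_4 = 0.5962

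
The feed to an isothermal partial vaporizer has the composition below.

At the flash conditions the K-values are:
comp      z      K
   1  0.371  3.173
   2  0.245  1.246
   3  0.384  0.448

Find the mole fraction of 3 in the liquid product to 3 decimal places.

x_3 = 0.651

Let ψ = V/F and solve Σ zᵢ(Kᵢ−1)/(1+ψ(Kᵢ−1)) = 0.
Check two-phase: ΣzᵢKᵢ = 1.654 > 1 and Σzᵢ/Kᵢ = 1.171 > 1, so g(0) = 0.654 > 0 and g(1) = -0.171 < 0.
Newton–Raphson from ψ = 0.5:
  ψ = 0.500: g = 0.1473, g' = -0.637 → ψ = 0.731
  ψ = 0.731: g = 0.0071, g' = -0.601 → ψ = 0.743
Converged at ψ = 0.743.
Compositions from xᵢ = zᵢ/(1+ψ(Kᵢ−1)), yᵢ = Kᵢxᵢ:
  1: x = 0.142, y = 0.450
  2: x = 0.207, y = 0.258
  3: x = 0.651, y = 0.292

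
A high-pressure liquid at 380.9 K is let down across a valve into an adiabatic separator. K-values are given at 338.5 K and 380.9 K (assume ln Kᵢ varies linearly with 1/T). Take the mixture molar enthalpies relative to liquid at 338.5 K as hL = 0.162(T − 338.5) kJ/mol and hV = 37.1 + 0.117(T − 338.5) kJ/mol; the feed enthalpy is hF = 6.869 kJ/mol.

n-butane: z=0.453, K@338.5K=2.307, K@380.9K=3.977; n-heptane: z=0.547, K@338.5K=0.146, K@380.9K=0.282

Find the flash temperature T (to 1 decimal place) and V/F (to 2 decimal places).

T = 343.2 K, V/F = 0.17

Adiabatic flash: solve Rachford–Rice at each trial T, then check hF = ψ·hV(T) + (1−ψ)·hL(T).
  T = 338.5 K: K = (2.307, 0.146), RR gives ψ = 0.112, H_out = 4.153 kJ/mol
  T = 380.9 K: K = (3.977, 0.282), RR gives ψ = 0.447, H_out = 22.606 kJ/mol
  T = 359.7 K: K = (3.078, 0.207), RR gives ψ = 0.308, H_out = 14.565 kJ/mol
  T = 349.1 K: K = (2.676, 0.175), RR gives ψ = 0.223, H_out = 9.870 kJ/mol
  T = 343.8 K: K = (2.488, 0.160), RR gives ψ = 0.172, H_out = 7.183 kJ/mol
  T = 341.1 K: K = (2.395, 0.153), RR gives ψ = 0.142, H_out = 5.689 kJ/mol
  T = 342.5 K: K = (2.443, 0.156), RR gives ψ = 0.158, H_out = 6.476 kJ/mol
Linear interpolation between T = 342.5 (H_out = 6.476) and T = 343.8 (H_out = 7.183) on hF = 6.869 gives T ≈ 343.2 K, at which ψ = 0.17.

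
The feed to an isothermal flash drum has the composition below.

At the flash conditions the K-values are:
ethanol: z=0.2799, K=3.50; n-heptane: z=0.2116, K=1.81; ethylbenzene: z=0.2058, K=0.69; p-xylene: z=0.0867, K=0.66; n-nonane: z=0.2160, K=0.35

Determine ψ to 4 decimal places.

ψ = 0.6783

Let ψ = V/F and solve Σ zᵢ(Kᵢ−1)/(1+ψ(Kᵢ−1)) = 0.
Feasibility: ΣzᵢKᵢ = 1.6375, Σzᵢ/Kᵢ = 1.2436 — both > 1, two phases present.
Iterate (Newton) starting at ψ = 0.5:
  ψ = 0.5000: g = 0.11397, g' = -0.6584 → ψ = 0.6731
  ψ = 0.6731: g = 0.00330, g' = -0.6381 → ψ = 0.6783
Converged at ψ = 0.6783.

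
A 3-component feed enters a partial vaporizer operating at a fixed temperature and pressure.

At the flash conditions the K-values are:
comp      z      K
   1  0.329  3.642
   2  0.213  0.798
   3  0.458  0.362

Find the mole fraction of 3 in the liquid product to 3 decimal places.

x_3 = 0.605

Material balance + equilibrium reduce to Σ zᵢ(Kᵢ−1)/(1+ψ(Kᵢ−1)) = 0.
Check two-phase: ΣzᵢKᵢ = 1.534 > 1 and Σzᵢ/Kᵢ = 1.622 > 1, so g(0) = 0.534 > 0 and g(1) = -0.622 < 0.
Iterate (Newton) starting at ψ = 0.4:
  ψ = 0.400: g = -0.0165, g' = -0.889 → ψ = 0.381
  ψ = 0.381: g = 0.0001, g' = -0.906 → ψ = 0.382
Converged at ψ = 0.382.
Compositions from xᵢ = zᵢ/(1+ψ(Kᵢ−1)), yᵢ = Kᵢxᵢ:
  1: x = 0.164, y = 0.597
  2: x = 0.231, y = 0.184
  3: x = 0.605, y = 0.219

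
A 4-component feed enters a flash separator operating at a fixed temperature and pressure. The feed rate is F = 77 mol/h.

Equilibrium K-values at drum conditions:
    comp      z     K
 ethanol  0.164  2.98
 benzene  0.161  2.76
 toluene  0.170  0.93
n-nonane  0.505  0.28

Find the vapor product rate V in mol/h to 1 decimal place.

V = 15.8 mol/h

Let β = V/F and solve Σ zᵢ(Kᵢ−1)/(1+β(Kᵢ−1)) = 0.
Check two-phase: ΣzᵢKᵢ = 1.233 > 1 and Σzᵢ/Kᵢ = 2.100 > 1, so g(0) = 0.233 > 0 and g(1) = -1.100 < 0.
Newton–Raphson from β = 0.37:
  β = 0.370: g = -0.1488, g' = -0.884 → β = 0.202
  β = 0.202: g = 0.0037, g' = -0.959 → β = 0.206
Converged at β = 0.206.
Then V = β·F = 0.2056·77 = 15.8 mol/h and L = F − V = 61.2 mol/h.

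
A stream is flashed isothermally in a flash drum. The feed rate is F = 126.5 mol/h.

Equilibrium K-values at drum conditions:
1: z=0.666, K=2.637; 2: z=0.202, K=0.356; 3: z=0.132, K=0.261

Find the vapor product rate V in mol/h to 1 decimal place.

V = 97.2 mol/h

Let ψ = V/F and solve Σ zᵢ(Kᵢ−1)/(1+ψ(Kᵢ−1)) = 0.
Check two-phase: ΣzᵢKᵢ = 1.863 > 1 and Σzᵢ/Kᵢ = 1.326 > 1, so g(0) = 0.863 > 0 and g(1) = -0.326 < 0.
Newton iteration, ψ⁰ = 0.5:
  ψ = 0.500: g = 0.2529, g' = -0.903 → ψ = 0.780
  ψ = 0.780: g = -0.0129, g' = -1.084 → ψ = 0.768
Converged at ψ = 0.768.
Then V = ψ·F = 0.7680·126.5 = 97.2 mol/h and L = F − V = 29.3 mol/h.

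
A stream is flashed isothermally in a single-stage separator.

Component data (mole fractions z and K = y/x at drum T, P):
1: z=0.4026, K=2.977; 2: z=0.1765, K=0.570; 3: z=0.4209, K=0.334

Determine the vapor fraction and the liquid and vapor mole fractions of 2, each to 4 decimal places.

ψ = 0.3672, x_2 = 0.2096, y_2 = 0.1195

Rachford–Rice: g(ψ) = Σ zᵢ(Kᵢ−1)/(1+ψ(Kᵢ−1)) = 0.
Feasibility: ΣzᵢKᵢ = 1.4397, Σzᵢ/Kᵢ = 1.7051 — both > 1, two phases present.
Iterate (Newton) starting at ψ = 0.5:
  ψ = 0.5000: g = -0.11668, g' = -0.8706 → ψ = 0.3660
  ψ = 0.3660: g = 0.00108, g' = -0.9021 → ψ = 0.3672
Converged at ψ = 0.3672.
Compositions from xᵢ = zᵢ/(1+ψ(Kᵢ−1)), yᵢ = Kᵢxᵢ:
  1: x = 0.2333, y = 0.6944
  2: x = 0.2096, y = 0.1195
  3: x = 0.5571, y = 0.1861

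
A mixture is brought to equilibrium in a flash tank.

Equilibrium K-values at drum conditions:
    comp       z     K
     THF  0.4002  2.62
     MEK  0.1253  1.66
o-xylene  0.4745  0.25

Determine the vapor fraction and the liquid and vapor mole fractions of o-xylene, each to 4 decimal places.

Rachford–Rice: g(ψ) = Σ zᵢ(Kᵢ−1)/(1+ψ(Kᵢ−1)) = 0.
Check two-phase: ΣzᵢKᵢ = 1.3751 > 1 and Σzᵢ/Kᵢ = 2.1262 > 1, so g(0) = 0.3751 > 0 and g(1) = -1.1262 < 0.
Newton–Raphson from ψ = 0.5:
  ψ = 0.5000: g = -0.14903, g' = -1.0347 → ψ = 0.3560
  ψ = 0.3560: g = -0.00733, g' = -0.9550 → ψ = 0.3483
Converged at ψ = 0.3483.
Compositions from xᵢ = zᵢ/(1+ψ(Kᵢ−1)), yᵢ = Kᵢxᵢ:
  THF: x = 0.2558, y = 0.6703
  MEK: x = 0.1019, y = 0.1691
  o-xylene: x = 0.6423, y = 0.1606

ψ = 0.3483, x_o-xylene = 0.6423, y_o-xylene = 0.1606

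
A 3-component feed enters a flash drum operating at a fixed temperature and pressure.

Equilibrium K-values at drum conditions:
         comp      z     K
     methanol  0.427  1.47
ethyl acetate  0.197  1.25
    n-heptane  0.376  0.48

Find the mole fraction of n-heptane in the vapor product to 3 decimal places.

Material balance + equilibrium reduce to Σ zᵢ(Kᵢ−1)/(1+β(Kᵢ−1)) = 0.
Check two-phase: ΣzᵢKᵢ = 1.054 > 1 and Σzᵢ/Kᵢ = 1.231 > 1, so g(0) = 0.054 > 0 and g(1) = -0.231 < 0.
Newton iteration, β⁰ = 0.5:
  β = 0.500: g = -0.0579, g' = -0.257 → β = 0.275
  β = 0.275: g = -0.0043, g' = -0.223 → β = 0.256
  β = 0.256: g = -0.0000, g' = -0.221 → β = 0.255
Converged at β = 0.255.
Compositions from xᵢ = zᵢ/(1+β(Kᵢ−1)), yᵢ = Kᵢxᵢ:
  methanol: x = 0.381, y = 0.560
  ethyl acetate: x = 0.185, y = 0.231
  n-heptane: x = 0.434, y = 0.208

y_n-heptane = 0.208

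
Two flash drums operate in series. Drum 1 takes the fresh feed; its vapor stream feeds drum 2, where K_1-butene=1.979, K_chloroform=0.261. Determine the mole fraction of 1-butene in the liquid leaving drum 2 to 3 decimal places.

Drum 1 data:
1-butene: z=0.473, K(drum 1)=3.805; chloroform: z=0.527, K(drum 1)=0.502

x_1-butene (drum 2) = 0.430

Drum 1:
Let ψ₁ = V/F and solve Σ zᵢ(Kᵢ−1)/(1+ψ₁(Kᵢ−1)) = 0.
Check two-phase: ΣzᵢKᵢ = 2.064 > 1 and Σzᵢ/Kᵢ = 1.174 > 1, so g(0) = 1.064 > 0 and g(1) = -0.174 < 0.
Iterate (Newton) starting at ψ₁ = 0.45:
  ψ₁ = 0.450: g = 0.2482, g' = -0.944 → ψ₁ = 0.713
  ψ₁ = 0.713: g = 0.0354, g' = -0.728 → ψ₁ = 0.762
Converged at ψ₁ = 0.762.
Drum-1 compositions:
  1-butene: x = 0.151, y = 0.574
  chloroform: x = 0.849, y = 0.426
Drum-2 feed = drum-1 vapor: z₂ = (0.5737, 0.4263).
Drum 2:
Material balance + equilibrium reduce to Σ zᵢ(Kᵢ−1)/(1+ψ₂(Kᵢ−1)) = 0.
g(0) = ΣzᵢKᵢ − 1 = 0.247 and g(1) = 1 − Σzᵢ/Kᵢ = -0.923, so a root lies in (0, 1).
Binary case is linear: z₁(K₁−1)(1+ψ₂(K₂−1)) + z₂(K₂−1)(1+ψ₂(K₁−1)) = 0
⇒ ψ₂ = [z₁(K₁−1)+z₂(K₂−1)] / [−(K₁−1)(K₂−1)] = 0.2466/0.7235 = 0.341
  1-butene: x = 0.430, y = 0.851
  chloroform: x = 0.570, y = 0.149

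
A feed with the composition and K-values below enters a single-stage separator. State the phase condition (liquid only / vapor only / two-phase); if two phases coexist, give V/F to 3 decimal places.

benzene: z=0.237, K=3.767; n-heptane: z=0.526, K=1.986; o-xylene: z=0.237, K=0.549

ΣzᵢKᵢ = 2.068; Σzᵢ/Kᵢ = 0.759.
Since Σzᵢ/Kᵢ < 1 the mixture is above its dew point — single vapor phase.

vapor only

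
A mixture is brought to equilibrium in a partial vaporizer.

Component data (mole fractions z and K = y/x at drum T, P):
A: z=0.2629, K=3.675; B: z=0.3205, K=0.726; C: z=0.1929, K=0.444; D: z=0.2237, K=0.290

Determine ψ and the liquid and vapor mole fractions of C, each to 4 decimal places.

Rachford–Rice: g(ψ) = Σ zᵢ(Kᵢ−1)/(1+ψ(Kᵢ−1)) = 0.
Feasibility: ΣzᵢKᵢ = 1.3494, Σzᵢ/Kᵢ = 1.7188 — both > 1, two phases present.
Newton iteration, ψ⁰ = 0.35:
  ψ = 0.3500: g = -0.07844, g' = -0.8228 → ψ = 0.2547
  ψ = 0.2547: g = 0.00506, g' = -0.9423 → ψ = 0.2600
  ψ = 0.2600: g = 0.00002, g' = -0.9333 → ψ = 0.2601
Converged at ψ = 0.2601.
Compositions from xᵢ = zᵢ/(1+ψ(Kᵢ−1)), yᵢ = Kᵢxᵢ:
  A: x = 0.1550, y = 0.5698
  B: x = 0.3451, y = 0.2505
  C: x = 0.2255, y = 0.1001
  D: x = 0.2744, y = 0.0796

ψ = 0.2601, x_C = 0.2255, y_C = 0.1001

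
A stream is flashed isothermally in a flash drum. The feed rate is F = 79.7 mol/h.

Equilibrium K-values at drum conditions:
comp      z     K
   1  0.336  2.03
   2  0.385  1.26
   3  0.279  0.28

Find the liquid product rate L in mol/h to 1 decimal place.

L = 39.4 mol/h

Iterate (Newton) starting at ψ = 0.5:
  ψ = 0.500: g = 0.0031, g' = -0.529 → ψ = 0.506
Converged at ψ = 0.506.
Then V = ψ·F = 0.5059·79.7 = 40.3 mol/h and L = F − V = 39.4 mol/h.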